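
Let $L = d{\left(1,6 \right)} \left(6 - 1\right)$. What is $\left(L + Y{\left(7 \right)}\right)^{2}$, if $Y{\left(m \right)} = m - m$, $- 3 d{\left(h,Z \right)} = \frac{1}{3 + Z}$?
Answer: $\frac{25}{729} \approx 0.034294$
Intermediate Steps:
$d{\left(h,Z \right)} = - \frac{1}{3 \left(3 + Z\right)}$
$Y{\left(m \right)} = 0$
$L = - \frac{5}{27}$ ($L = - \frac{1}{9 + 3 \cdot 6} \left(6 - 1\right) = - \frac{1}{9 + 18} \cdot 5 = - \frac{1}{27} \cdot 5 = \left(-1\right) \frac{1}{27} \cdot 5 = \left(- \frac{1}{27}\right) 5 = - \frac{5}{27} \approx -0.18519$)
$\left(L + Y{\left(7 \right)}\right)^{2} = \left(- \frac{5}{27} + 0\right)^{2} = \left(- \frac{5}{27}\right)^{2} = \frac{25}{729}$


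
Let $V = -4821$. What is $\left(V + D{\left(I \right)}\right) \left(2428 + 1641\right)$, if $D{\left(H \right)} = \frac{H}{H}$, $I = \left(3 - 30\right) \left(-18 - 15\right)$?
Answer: $-19612580$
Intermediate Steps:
$I = 891$ ($I = \left(-27\right) \left(-33\right) = 891$)
$D{\left(H \right)} = 1$
$\left(V + D{\left(I \right)}\right) \left(2428 + 1641\right) = \left(-4821 + 1\right) \left(2428 + 1641\right) = \left(-4820\right) 4069 = -19612580$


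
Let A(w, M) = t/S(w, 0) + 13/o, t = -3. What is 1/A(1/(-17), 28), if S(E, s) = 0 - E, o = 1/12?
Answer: 1/105 ≈ 0.0095238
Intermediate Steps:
o = 1/12 (o = 1*(1/12) = 1/12 ≈ 0.083333)
S(E, s) = -E
A(w, M) = 156 + 3/w (A(w, M) = -3*(-1/w) + 13/(1/12) = -(-3)/w + 13*12 = 3/w + 156 = 156 + 3/w)
1/A(1/(-17), 28) = 1/(156 + 3/(1/(-17))) = 1/(156 + 3/(-1/17)) = 1/(156 + 3*(-17)) = 1/(156 - 51) = 1/105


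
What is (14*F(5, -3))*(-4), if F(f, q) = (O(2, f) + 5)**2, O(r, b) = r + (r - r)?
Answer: -2744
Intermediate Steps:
O(r, b) = r (O(r, b) = r + 0 = r)
F(f, q) = 49 (F(f, q) = (2 + 5)**2 = 7**2 = 49)
(14*F(5, -3))*(-4) = (14*49)*(-4) = 686*(-4) = -2744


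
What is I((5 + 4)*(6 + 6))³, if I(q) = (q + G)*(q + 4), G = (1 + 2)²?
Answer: 2250150948864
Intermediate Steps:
G = 9 (G = 3² = 9)
I(q) = (4 + q)*(9 + q) (I(q) = (q + 9)*(q + 4) = (9 + q)*(4 + q) = (4 + q)*(9 + q))
I((5 + 4)*(6 + 6))³ = (36 + ((5 + 4)*(6 + 6))² + 13*((5 + 4)*(6 + 6)))³ = (36 + (9*12)² + 13*(9*12))³ = (36 + 108² + 13*108)³ = (36 + 11664 + 1404)³ = 13104³ = 2250150948864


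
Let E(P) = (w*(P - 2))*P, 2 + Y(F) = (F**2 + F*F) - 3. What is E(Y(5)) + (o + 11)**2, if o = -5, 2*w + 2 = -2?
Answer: -3834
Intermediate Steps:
w = -2 (w = -1 + (1/2)*(-2) = -1 - 1 = -2)
Y(F) = -5 + 2*F**2 (Y(F) = -2 + ((F**2 + F*F) - 3) = -2 + ((F**2 + F**2) - 3) = -2 + (2*F**2 - 3) = -2 + (-3 + 2*F**2) = -5 + 2*F**2)
E(P) = P*(4 - 2*P) (E(P) = (-2*(P - 2))*P = (-2*(-2 + P))*P = (4 - 2*P)*P = P*(4 - 2*P))
E(Y(5)) + (o + 11)**2 = 2*(-5 + 2*5**2)*(2 - (-5 + 2*5**2)) + (-5 + 11)**2 = 2*(-5 + 2*25)*(2 - (-5 + 2*25)) + 6**2 = 2*(-5 + 50)*(2 - (-5 + 50)) + 36 = 2*45*(2 - 1*45) + 36 = 2*45*(2 - 45) + 36 = 2*45*(-43) + 36 = -3870 + 36 = -3834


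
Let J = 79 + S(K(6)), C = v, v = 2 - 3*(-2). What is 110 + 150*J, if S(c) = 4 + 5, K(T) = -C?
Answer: 13310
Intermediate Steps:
v = 8 (v = 2 + 6 = 8)
C = 8
K(T) = -8 (K(T) = -1*8 = -8)
S(c) = 9
J = 88 (J = 79 + 9 = 88)
110 + 150*J = 110 + 150*88 = 110 + 13200 = 13310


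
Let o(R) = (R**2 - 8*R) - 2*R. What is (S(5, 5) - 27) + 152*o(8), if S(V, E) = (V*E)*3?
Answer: -2384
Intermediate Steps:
o(R) = R**2 - 10*R
S(V, E) = 3*E*V (S(V, E) = (E*V)*3 = 3*E*V)
(S(5, 5) - 27) + 152*o(8) = (3*5*5 - 27) + 152*(8*(-10 + 8)) = (75 - 27) + 152*(8*(-2)) = 48 + 152*(-16) = 48 - 2432 = -2384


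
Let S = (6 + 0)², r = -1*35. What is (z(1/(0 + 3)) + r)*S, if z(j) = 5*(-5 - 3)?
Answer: -2700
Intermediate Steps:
r = -35
z(j) = -40 (z(j) = 5*(-8) = -40)
S = 36 (S = 6² = 36)
(z(1/(0 + 3)) + r)*S = (-40 - 35)*36 = -75*36 = -2700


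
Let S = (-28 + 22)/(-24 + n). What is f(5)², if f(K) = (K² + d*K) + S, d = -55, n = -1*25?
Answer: 149915536/2401 ≈ 62439.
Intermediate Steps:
n = -25
S = 6/49 (S = (-28 + 22)/(-24 - 25) = -6/(-49) = -6*(-1/49) = 6/49 ≈ 0.12245)
f(K) = 6/49 + K² - 55*K (f(K) = (K² - 55*K) + 6/49 = 6/49 + K² - 55*K)
f(5)² = (6/49 + 5² - 55*5)² = (6/49 + 25 - 275)² = (-12244/49)² = 149915536/2401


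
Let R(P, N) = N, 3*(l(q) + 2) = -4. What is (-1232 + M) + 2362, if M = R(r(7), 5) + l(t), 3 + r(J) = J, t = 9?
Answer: 3395/3 ≈ 1131.7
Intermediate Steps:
l(q) = -10/3 (l(q) = -2 + (1/3)*(-4) = -2 - 4/3 = -10/3)
r(J) = -3 + J
M = 5/3 (M = 5 - 10/3 = 5/3 ≈ 1.6667)
(-1232 + M) + 2362 = (-1232 + 5/3) + 2362 = -3691/3 + 2362 = 3395/3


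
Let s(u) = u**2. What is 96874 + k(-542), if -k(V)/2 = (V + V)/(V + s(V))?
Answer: 52408838/541 ≈ 96874.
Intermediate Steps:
k(V) = -4*V/(V + V**2) (k(V) = -2*(V + V)/(V + V**2) = -2*2*V/(V + V**2) = -4*V/(V + V**2))
96874 + k(-542) = 96874 - 4/(1 - 542) = 96874 - 4/(-541) = 96874 - 4*(-1/541) = 96874 + 4/541 = 52408838/541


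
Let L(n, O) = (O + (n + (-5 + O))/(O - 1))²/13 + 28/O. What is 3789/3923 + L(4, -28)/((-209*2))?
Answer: 8890279/10658791 ≈ 0.83408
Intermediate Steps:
L(n, O) = 28/O + (O + (-5 + O + n)/(-1 + O))²/13 (L(n, O) = (O + (-5 + O + n)/(-1 + O))²*(1/13) + 28/O = (O + (-5 + O + n)/(-1 + O))²/13 + 28/O = 28/O + (O + (-5 + O + n)/(-1 + O))²/13)
3789/3923 + L(4, -28)/((-209*2)) = 3789/3923 + (28/(-28) + (-5 + 4 + (-28)²)²/(13*(-1 - 28)²))/((-209*2)) = 3789*(1/3923) + (28*(-1/28) + (1/13)*(-5 + 4 + 784)²/(-29)²)/(-418) = 3789/3923 + (-1 + (1/13)*(1/841)*783²)*(-1/418) = 3789/3923 + (-1 + (1/13)*(1/841)*613089)*(-1/418) = 3789/3923 + (-1 + 729/13)*(-1/418) = 3789/3923 + (716/13)*(-1/418) = 3789/3923 - 358/2717 = 8890279/10658791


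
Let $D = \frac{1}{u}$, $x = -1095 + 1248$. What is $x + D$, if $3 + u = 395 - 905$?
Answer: $\frac{78488}{513} \approx 153.0$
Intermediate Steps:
$x = 153$
$u = -513$ ($u = -3 + \left(395 - 905\right) = -3 - 510 = -513$)
$D = - \frac{1}{513}$ ($D = \frac{1}{-513} = - \frac{1}{513} \approx -0.0019493$)
$x + D = 153 - \frac{1}{513} = \frac{78488}{513}$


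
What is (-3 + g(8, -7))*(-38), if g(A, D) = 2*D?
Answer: 646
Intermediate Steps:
(-3 + g(8, -7))*(-38) = (-3 + 2*(-7))*(-38) = (-3 - 14)*(-38) = -17*(-38) = 646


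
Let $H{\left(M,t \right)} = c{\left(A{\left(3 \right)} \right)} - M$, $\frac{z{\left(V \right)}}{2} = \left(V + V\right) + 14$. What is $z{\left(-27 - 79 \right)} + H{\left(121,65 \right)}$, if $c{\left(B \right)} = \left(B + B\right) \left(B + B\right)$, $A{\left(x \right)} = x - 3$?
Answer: $-517$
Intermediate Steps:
$A{\left(x \right)} = -3 + x$ ($A{\left(x \right)} = x - 3 = -3 + x$)
$c{\left(B \right)} = 4 B^{2}$ ($c{\left(B \right)} = 2 B 2 B = 4 B^{2}$)
$z{\left(V \right)} = 28 + 4 V$ ($z{\left(V \right)} = 2 \left(\left(V + V\right) + 14\right) = 2 \left(2 V + 14\right) = 2 \left(14 + 2 V\right) = 28 + 4 V$)
$H{\left(M,t \right)} = - M$ ($H{\left(M,t \right)} = 4 \left(-3 + 3\right)^{2} - M = 4 \cdot 0^{2} - M = 4 \cdot 0 - M = 0 - M = - M$)
$z{\left(-27 - 79 \right)} + H{\left(121,65 \right)} = \left(28 + 4 \left(-27 - 79\right)\right) - 121 = \left(28 + 4 \left(-106\right)\right) - 121 = \left(28 - 424\right) - 121 = -396 - 121 = -517$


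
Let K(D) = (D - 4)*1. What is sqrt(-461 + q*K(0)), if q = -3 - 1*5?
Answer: I*sqrt(429) ≈ 20.712*I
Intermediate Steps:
K(D) = -4 + D (K(D) = (-4 + D)*1 = -4 + D)
q = -8 (q = -3 - 5 = -8)
sqrt(-461 + q*K(0)) = sqrt(-461 - 8*(-4 + 0)) = sqrt(-461 - 8*(-4)) = sqrt(-461 + 32) = sqrt(-429) = I*sqrt(429)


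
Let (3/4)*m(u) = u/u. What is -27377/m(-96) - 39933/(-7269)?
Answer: -198950169/9692 ≈ -20527.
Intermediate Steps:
m(u) = 4/3 (m(u) = 4*(u/u)/3 = (4/3)*1 = 4/3)
-27377/m(-96) - 39933/(-7269) = -27377/4/3 - 39933/(-7269) = -27377*¾ - 39933*(-1/7269) = -82131/4 + 13311/2423 = -198950169/9692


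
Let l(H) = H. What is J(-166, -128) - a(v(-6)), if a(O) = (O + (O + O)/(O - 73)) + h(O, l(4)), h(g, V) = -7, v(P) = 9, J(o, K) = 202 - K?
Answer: 10505/32 ≈ 328.28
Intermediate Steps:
a(O) = -7 + O + 2*O/(-73 + O) (a(O) = (O + (O + O)/(O - 73)) - 7 = (O + (2*O)/(-73 + O)) - 7 = (O + 2*O/(-73 + O)) - 7 = -7 + O + 2*O/(-73 + O))
J(-166, -128) - a(v(-6)) = (202 - 1*(-128)) - (511 + 9**2 - 78*9)/(-73 + 9) = (202 + 128) - (511 + 81 - 702)/(-64) = 330 - (-1)*(-110)/64 = 330 - 1*55/32 = 330 - 55/32 = 10505/32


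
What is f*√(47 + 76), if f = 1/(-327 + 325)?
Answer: -√123/2 ≈ -5.5453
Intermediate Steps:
f = -½ (f = 1/(-2) = -½ ≈ -0.50000)
f*√(47 + 76) = -√(47 + 76)/2 = -√123/2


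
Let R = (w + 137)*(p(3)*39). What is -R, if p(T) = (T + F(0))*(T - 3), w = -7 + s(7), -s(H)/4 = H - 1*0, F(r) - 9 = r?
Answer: 0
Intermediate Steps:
F(r) = 9 + r
s(H) = -4*H (s(H) = -4*(H - 1*0) = -4*(H + 0) = -4*H)
w = -35 (w = -7 - 4*7 = -7 - 28 = -35)
p(T) = (-3 + T)*(9 + T) (p(T) = (T + (9 + 0))*(T - 3) = (T + 9)*(-3 + T) = (9 + T)*(-3 + T) = (-3 + T)*(9 + T))
R = 0 (R = (-35 + 137)*((-27 + 3**2 + 6*3)*39) = 102*((-27 + 9 + 18)*39) = 102*(0*39) = 102*0 = 0)
-R = -1*0 = 0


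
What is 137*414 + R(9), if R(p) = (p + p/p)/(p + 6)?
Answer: 170156/3 ≈ 56719.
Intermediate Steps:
R(p) = (1 + p)/(6 + p) (R(p) = (p + 1)/(6 + p) = (1 + p)/(6 + p))
137*414 + R(9) = 137*414 + (1 + 9)/(6 + 9) = 56718 + 10/15 = 56718 + (1/15)*10 = 56718 + ⅔ = 170156/3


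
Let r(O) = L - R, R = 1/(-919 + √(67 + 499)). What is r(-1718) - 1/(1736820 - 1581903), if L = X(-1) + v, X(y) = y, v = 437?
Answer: 57006781133668/130749173415 + √566/843995 ≈ 436.00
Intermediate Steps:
L = 436 (L = -1 + 437 = 436)
R = 1/(-919 + √566) ≈ -0.0011171
r(O) = 367982739/843995 + √566/843995 (r(O) = 436 - (-919/843995 - √566/843995) = 436 + (919/843995 + √566/843995) = 367982739/843995 + √566/843995)
r(-1718) - 1/(1736820 - 1581903) = (367982739/843995 + √566/843995) - 1/(1736820 - 1581903) = (367982739/843995 + √566/843995) - 1/154917 = 57006781133668/130749173415 + √566/843995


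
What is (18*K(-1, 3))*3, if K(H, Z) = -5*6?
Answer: -1620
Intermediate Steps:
K(H, Z) = -30
(18*K(-1, 3))*3 = (18*(-30))*3 = -540*3 = -1620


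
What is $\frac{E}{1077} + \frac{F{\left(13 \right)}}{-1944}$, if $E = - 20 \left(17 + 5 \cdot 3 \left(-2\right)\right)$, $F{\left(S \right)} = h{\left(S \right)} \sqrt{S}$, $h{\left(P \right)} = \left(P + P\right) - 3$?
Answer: $\frac{260}{1077} - \frac{23 \sqrt{13}}{1944} \approx 0.19875$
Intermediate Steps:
$h{\left(P \right)} = -3 + 2 P$ ($h{\left(P \right)} = 2 P - 3 = -3 + 2 P$)
$F{\left(S \right)} = \sqrt{S} \left(-3 + 2 S\right)$ ($F{\left(S \right)} = \left(-3 + 2 S\right) \sqrt{S} = \sqrt{S} \left(-3 + 2 S\right)$)
$E = 260$ ($E = - 20 \left(17 + 15 \left(-2\right)\right) = - 20 \left(17 - 30\right) = \left(-20\right) \left(-13\right) = 260$)
$\frac{E}{1077} + \frac{F{\left(13 \right)}}{-1944} = \frac{260}{1077} + \frac{\sqrt{13} \left(-3 + 2 \cdot 13\right)}{-1944} = 260 \cdot \frac{1}{1077} + \sqrt{13} \left(-3 + 26\right) \left(- \frac{1}{1944}\right) = \frac{260}{1077} + \sqrt{13} \cdot 23 \left(- \frac{1}{1944}\right) = \frac{260}{1077} + 23 \sqrt{13} \left(- \frac{1}{1944}\right) = \frac{260}{1077} - \frac{23 \sqrt{13}}{1944}$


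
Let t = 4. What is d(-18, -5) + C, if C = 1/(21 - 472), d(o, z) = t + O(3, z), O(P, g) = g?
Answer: -452/451 ≈ -1.0022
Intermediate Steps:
d(o, z) = 4 + z
C = -1/451 (C = 1/(-451) = -1/451 ≈ -0.0022173)
d(-18, -5) + C = (4 - 5) - 1/451 = -1 - 1/451 = -452/451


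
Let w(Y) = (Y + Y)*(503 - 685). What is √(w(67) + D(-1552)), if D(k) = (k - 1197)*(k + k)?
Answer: 2*√2127127 ≈ 2916.9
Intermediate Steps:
D(k) = 2*k*(-1197 + k) (D(k) = (-1197 + k)*(2*k) = 2*k*(-1197 + k))
w(Y) = -364*Y (w(Y) = (2*Y)*(-182) = -364*Y)
√(w(67) + D(-1552)) = √(-364*67 + 2*(-1552)*(-1197 - 1552)) = √(-24388 + 2*(-1552)*(-2749)) = √(-24388 + 8532896) = √8508508 = 2*√2127127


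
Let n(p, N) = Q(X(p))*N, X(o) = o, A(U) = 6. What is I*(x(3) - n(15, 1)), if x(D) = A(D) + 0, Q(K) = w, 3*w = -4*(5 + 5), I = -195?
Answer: -3770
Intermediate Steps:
w = -40/3 (w = (-4*(5 + 5))/3 = (-4*10)/3 = (⅓)*(-40) = -40/3 ≈ -13.333)
Q(K) = -40/3
n(p, N) = -40*N/3
x(D) = 6 (x(D) = 6 + 0 = 6)
I*(x(3) - n(15, 1)) = -195*(6 - (-40)/3) = -195*(6 - 1*(-40/3)) = -195*(6 + 40/3) = -195*58/3 = -3770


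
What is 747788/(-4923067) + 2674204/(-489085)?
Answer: -13531017357648/2407798223695 ≈ -5.6197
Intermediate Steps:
747788/(-4923067) + 2674204/(-489085) = 747788*(-1/4923067) + 2674204*(-1/489085) = -747788/4923067 - 2674204/489085 = -13531017357648/2407798223695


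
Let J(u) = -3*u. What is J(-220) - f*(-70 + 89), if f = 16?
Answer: 356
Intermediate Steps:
J(-220) - f*(-70 + 89) = -3*(-220) - 16*(-70 + 89) = 660 - 16*19 = 660 - 1*304 = 660 - 304 = 356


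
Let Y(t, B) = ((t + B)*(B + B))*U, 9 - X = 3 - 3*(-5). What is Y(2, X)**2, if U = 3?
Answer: 142884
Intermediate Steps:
X = -9 (X = 9 - (3 - 3*(-5)) = 9 - (3 + 15) = 9 - 1*18 = 9 - 18 = -9)
Y(t, B) = 6*B*(B + t) (Y(t, B) = ((t + B)*(B + B))*3 = ((B + t)*(2*B))*3 = (2*B*(B + t))*3 = 6*B*(B + t))
Y(2, X)**2 = (6*(-9)*(-9 + 2))**2 = (6*(-9)*(-7))**2 = 378**2 = 142884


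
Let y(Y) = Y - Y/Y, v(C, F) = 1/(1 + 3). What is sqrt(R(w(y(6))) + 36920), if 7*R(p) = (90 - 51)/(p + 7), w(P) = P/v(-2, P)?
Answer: sqrt(16281811)/21 ≈ 192.15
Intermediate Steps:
v(C, F) = 1/4
y(Y) = -1 + Y (y(Y) = Y - 1*1 = Y - 1 = -1 + Y)
w(P) = 4*P (w(P) = P/(1/4) = P*4 = 4*P)
R(p) = 39/(7*(7 + p)) (R(p) = ((90 - 51)/(p + 7))/7 = (39/(7 + p))/7 = 39/(7*(7 + p)))
sqrt(R(w(y(6))) + 36920) = sqrt(39/(7*(7 + 4*(-1 + 6))) + 36920) = sqrt(39/(7*(7 + 4*5)) + 36920) = sqrt(39/(7*(7 + 20)) + 36920) = sqrt((39/7)/27 + 36920) = sqrt((39/7)*(1/27) + 36920) = sqrt(13/63 + 36920) = sqrt(2325973/63) = sqrt(16281811)/21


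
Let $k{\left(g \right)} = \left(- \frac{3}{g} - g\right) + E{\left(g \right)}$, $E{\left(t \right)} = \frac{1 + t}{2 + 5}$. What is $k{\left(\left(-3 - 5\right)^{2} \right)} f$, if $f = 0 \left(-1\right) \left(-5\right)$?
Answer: $0$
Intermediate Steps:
$E{\left(t \right)} = \frac{1}{7} + \frac{t}{7}$ ($E{\left(t \right)} = \frac{1 + t}{7} = \left(1 + t\right) \frac{1}{7} = \frac{1}{7} + \frac{t}{7}$)
$k{\left(g \right)} = \frac{1}{7} - \frac{3}{g} - \frac{6 g}{7}$ ($k{\left(g \right)} = \left(- \frac{3}{g} - g\right) + \left(\frac{1}{7} + \frac{g}{7}\right) = \left(- g - \frac{3}{g}\right) + \left(\frac{1}{7} + \frac{g}{7}\right) = \frac{1}{7} - \frac{3}{g} - \frac{6 g}{7}$)
$f = 0$ ($f = 0 \left(-5\right) = 0$)
$k{\left(\left(-3 - 5\right)^{2} \right)} f = \frac{-21 + \left(-3 - 5\right)^{2} \left(1 - 6 \left(-3 - 5\right)^{2}\right)}{7 \left(-3 - 5\right)^{2}} \cdot 0 = \frac{-21 + \left(-8\right)^{2} \left(1 - 6 \left(-8\right)^{2}\right)}{7 \left(-8\right)^{2}} \cdot 0 = \frac{-21 + 64 \left(1 - 384\right)}{7 \cdot 64} \cdot 0 = \frac{1}{7} \cdot \frac{1}{64} \left(-21 + 64 \left(1 - 384\right)\right) 0 = \frac{1}{7} \cdot \frac{1}{64} \left(-21 + 64 \left(-383\right)\right) 0 = \frac{1}{7} \cdot \frac{1}{64} \left(-21 - 24512\right) 0 = \frac{1}{7} \cdot \frac{1}{64} \left(-24533\right) 0 = \left(- \frac{24533}{448}\right) 0 = 0$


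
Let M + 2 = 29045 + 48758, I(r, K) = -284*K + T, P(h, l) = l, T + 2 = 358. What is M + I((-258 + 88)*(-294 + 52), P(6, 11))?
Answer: 75033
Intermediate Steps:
T = 356 (T = -2 + 358 = 356)
I(r, K) = 356 - 284*K (I(r, K) = -284*K + 356 = 356 - 284*K)
M = 77801 (M = -2 + (29045 + 48758) = -2 + 77803 = 77801)
M + I((-258 + 88)*(-294 + 52), P(6, 11)) = 77801 + (356 - 284*11) = 77801 + (356 - 3124) = 77801 - 2768 = 75033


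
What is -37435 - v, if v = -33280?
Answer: -4155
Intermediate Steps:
-37435 - v = -37435 - 1*(-33280) = -37435 + 33280 = -4155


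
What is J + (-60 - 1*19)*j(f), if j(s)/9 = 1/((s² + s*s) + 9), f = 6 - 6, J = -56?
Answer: -135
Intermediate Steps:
f = 0
j(s) = 9/(9 + 2*s²) (j(s) = 9/((s² + s*s) + 9) = 9/((s² + s²) + 9) = 9/(2*s² + 9) = 9/(9 + 2*s²))
J + (-60 - 1*19)*j(f) = -56 + (-60 - 1*19)*(9/(9 + 2*0²)) = -56 + (-60 - 19)*(9/(9 + 2*0)) = -56 - 711/(9 + 0) = -56 - 711/9 = -56 - 79*1 = -56 - 79 = -135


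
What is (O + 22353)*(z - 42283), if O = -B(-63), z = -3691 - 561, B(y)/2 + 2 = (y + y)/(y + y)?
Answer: -1040289925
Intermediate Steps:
B(y) = -2 (B(y) = -4 + 2*((y + y)/(y + y)) = -4 + 2*((2*y)/((2*y))) = -4 + 2*((2*y)*(1/(2*y))) = -4 + 2*1 = -4 + 2 = -2)
z = -4252
O = 2 (O = -1*(-2) = 2)
(O + 22353)*(z - 42283) = (2 + 22353)*(-4252 - 42283) = 22355*(-46535) = -1040289925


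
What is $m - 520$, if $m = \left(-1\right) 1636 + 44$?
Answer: $-2112$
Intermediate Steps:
$m = -1592$ ($m = -1636 + 44 = -1592$)
$m - 520 = -1592 - 520 = -2112$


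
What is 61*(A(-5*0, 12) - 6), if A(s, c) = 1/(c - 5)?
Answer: -2501/7 ≈ -357.29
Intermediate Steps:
A(s, c) = 1/(-5 + c)
61*(A(-5*0, 12) - 6) = 61*(1/(-5 + 12) - 6) = 61*(1/7 - 6) = 61*(⅐ - 6) = 61*(-41/7) = -2501/7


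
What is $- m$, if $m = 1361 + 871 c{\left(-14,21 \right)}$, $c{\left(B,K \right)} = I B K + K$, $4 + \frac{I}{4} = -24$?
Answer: $-28699940$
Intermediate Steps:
$I = -112$ ($I = -16 + 4 \left(-24\right) = -16 - 96 = -112$)
$c{\left(B,K \right)} = K - 112 B K$ ($c{\left(B,K \right)} = - 112 B K + K = K - 112 B K$)
$m = 28699940$ ($m = 1361 + 871 \cdot 21 \left(1 - -1568\right) = 1361 + 871 \cdot 21 \left(1 + 1568\right) = 1361 + 871 \cdot 21 \cdot 1569 = 1361 + 871 \cdot 32949 = 1361 + 28698579 = 28699940$)
$- m = \left(-1\right) 28699940 = -28699940$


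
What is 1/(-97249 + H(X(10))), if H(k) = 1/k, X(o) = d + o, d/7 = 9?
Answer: -73/7099176 ≈ -1.0283e-5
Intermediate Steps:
d = 63 (d = 7*9 = 63)
X(o) = 63 + o
1/(-97249 + H(X(10))) = 1/(-97249 + 1/(63 + 10)) = 1/(-97249 + 1/73) = 1/(-7099176/73) = -73/7099176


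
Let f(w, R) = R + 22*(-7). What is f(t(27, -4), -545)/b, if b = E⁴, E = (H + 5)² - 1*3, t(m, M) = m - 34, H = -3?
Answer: -699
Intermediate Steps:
t(m, M) = -34 + m
E = 1 (E = (-3 + 5)² - 1*3 = 2² - 3 = 4 - 3 = 1)
b = 1 (b = 1⁴ = 1)
f(w, R) = -154 + R (f(w, R) = R - 154 = -154 + R)
f(t(27, -4), -545)/b = (-154 - 545)/1 = -699*1 = -699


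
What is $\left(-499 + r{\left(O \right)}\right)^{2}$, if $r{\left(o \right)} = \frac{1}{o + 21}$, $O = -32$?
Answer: $\frac{30140100}{121} \approx 2.4909 \cdot 10^{5}$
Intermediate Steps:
$r{\left(o \right)} = \frac{1}{21 + o}$
$\left(-499 + r{\left(O \right)}\right)^{2} = \left(-499 + \frac{1}{21 - 32}\right)^{2} = \left(-499 + \frac{1}{-11}\right)^{2} = \left(-499 - \frac{1}{11}\right)^{2} = \left(- \frac{5490}{11}\right)^{2} = \frac{30140100}{121}$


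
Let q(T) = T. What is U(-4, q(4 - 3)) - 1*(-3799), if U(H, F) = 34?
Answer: 3833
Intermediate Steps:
U(-4, q(4 - 3)) - 1*(-3799) = 34 - 1*(-3799) = 34 + 3799 = 3833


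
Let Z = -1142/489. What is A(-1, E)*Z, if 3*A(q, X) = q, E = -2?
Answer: 1142/1467 ≈ 0.77846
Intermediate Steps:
A(q, X) = q/3
Z = -1142/489 (Z = -1142*1/489 = -1142/489 ≈ -2.3354)
A(-1, E)*Z = ((⅓)*(-1))*(-1142/489) = -⅓*(-1142/489) = 1142/1467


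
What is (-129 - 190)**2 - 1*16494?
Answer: 85267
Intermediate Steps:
(-129 - 190)**2 - 1*16494 = (-319)**2 - 16494 = 101761 - 16494 = 85267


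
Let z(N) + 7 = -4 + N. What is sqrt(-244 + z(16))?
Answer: I*sqrt(239) ≈ 15.46*I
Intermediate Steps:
z(N) = -11 + N (z(N) = -7 + (-4 + N) = -11 + N)
sqrt(-244 + z(16)) = sqrt(-244 + (-11 + 16)) = sqrt(-244 + 5) = sqrt(-239) = I*sqrt(239)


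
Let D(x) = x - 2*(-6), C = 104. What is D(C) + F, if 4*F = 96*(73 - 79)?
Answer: -28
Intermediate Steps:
F = -144 (F = (96*(73 - 79))/4 = (96*(-6))/4 = (1/4)*(-576) = -144)
D(x) = 12 + x (D(x) = x + 12 = 12 + x)
D(C) + F = (12 + 104) - 144 = 116 - 144 = -28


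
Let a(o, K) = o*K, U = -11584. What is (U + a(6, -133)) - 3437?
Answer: -15819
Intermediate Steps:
a(o, K) = K*o
(U + a(6, -133)) - 3437 = (-11584 - 133*6) - 3437 = (-11584 - 798) - 3437 = -12382 - 3437 = -15819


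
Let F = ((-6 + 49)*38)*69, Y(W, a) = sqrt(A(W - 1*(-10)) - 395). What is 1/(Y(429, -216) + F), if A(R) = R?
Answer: 56373/6355830236 - sqrt(11)/6355830236 ≈ 8.8690e-6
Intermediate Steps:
Y(W, a) = sqrt(-385 + W) (Y(W, a) = sqrt((W - 1*(-10)) - 395) = sqrt((W + 10) - 395) = sqrt((10 + W) - 395) = sqrt(-385 + W))
F = 112746 (F = (43*38)*69 = 1634*69 = 112746)
1/(Y(429, -216) + F) = 1/(sqrt(-385 + 429) + 112746) = 1/(sqrt(44) + 112746) = 1/(2*sqrt(11) + 112746) = 1/(112746 + 2*sqrt(11))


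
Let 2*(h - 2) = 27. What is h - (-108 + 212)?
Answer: -177/2 ≈ -88.500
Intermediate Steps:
h = 31/2 (h = 2 + (½)*27 = 2 + 27/2 = 31/2 ≈ 15.500)
h - (-108 + 212) = 31/2 - (-108 + 212) = 31/2 - 1*104 = 31/2 - 104 = -177/2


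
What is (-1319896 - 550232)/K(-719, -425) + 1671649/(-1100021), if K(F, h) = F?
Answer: 2055978157057/790915099 ≈ 2599.5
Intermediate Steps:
(-1319896 - 550232)/K(-719, -425) + 1671649/(-1100021) = (-1319896 - 550232)/(-719) + 1671649/(-1100021) = -1870128*(-1/719) + 1671649*(-1/1100021) = 1870128/719 - 1671649/1100021 = 2055978157057/790915099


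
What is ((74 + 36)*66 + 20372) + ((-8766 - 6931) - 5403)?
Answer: 6532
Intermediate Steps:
((74 + 36)*66 + 20372) + ((-8766 - 6931) - 5403) = (110*66 + 20372) + (-15697 - 5403) = (7260 + 20372) - 21100 = 27632 - 21100 = 6532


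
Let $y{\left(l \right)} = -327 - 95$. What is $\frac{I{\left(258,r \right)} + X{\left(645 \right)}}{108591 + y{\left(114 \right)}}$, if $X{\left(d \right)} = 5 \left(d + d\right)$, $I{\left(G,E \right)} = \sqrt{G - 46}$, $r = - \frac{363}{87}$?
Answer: $\frac{6450}{108169} + \frac{2 \sqrt{53}}{108169} \approx 0.059764$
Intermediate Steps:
$r = - \frac{121}{29}$ ($r = \left(-363\right) \frac{1}{87} = - \frac{121}{29} \approx -4.1724$)
$I{\left(G,E \right)} = \sqrt{-46 + G}$
$y{\left(l \right)} = -422$
$X{\left(d \right)} = 10 d$ ($X{\left(d \right)} = 5 \cdot 2 d = 10 d$)
$\frac{I{\left(258,r \right)} + X{\left(645 \right)}}{108591 + y{\left(114 \right)}} = \frac{\sqrt{-46 + 258} + 10 \cdot 645}{108591 - 422} = \frac{\sqrt{212} + 6450}{108169} = \left(2 \sqrt{53} + 6450\right) \frac{1}{108169} = \left(6450 + 2 \sqrt{53}\right) \frac{1}{108169} = \frac{6450}{108169} + \frac{2 \sqrt{53}}{108169}$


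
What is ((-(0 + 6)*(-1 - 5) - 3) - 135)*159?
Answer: -16218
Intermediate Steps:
((-(0 + 6)*(-1 - 5) - 3) - 135)*159 = ((-6*(-6) - 3) - 135)*159 = ((-1*(-36) - 3) - 135)*159 = ((36 - 3) - 135)*159 = (33 - 135)*159 = -102*159 = -16218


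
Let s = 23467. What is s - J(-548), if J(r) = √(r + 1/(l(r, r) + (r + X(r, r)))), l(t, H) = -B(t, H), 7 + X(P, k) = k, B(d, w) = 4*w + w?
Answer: 23467 - 45*I*√725191/1637 ≈ 23467.0 - 23.409*I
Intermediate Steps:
B(d, w) = 5*w
X(P, k) = -7 + k
l(t, H) = -5*H
J(r) = √(r + 1/(-7 - 3*r)) (J(r) = √(r + 1/(-5*r + (r + (-7 + r)))) = √(r + 1/(-5*r + (-7 + 2*r))) = √(r + 1/(-7 - 3*r)))
s - J(-548) = 23467 - √((-1 - 548*(7 + 3*(-548)))/(7 + 3*(-548))) = 23467 - √((-1 - 548*(7 - 1644))/(7 - 1644)) = 23467 - √((-1 - 548*(-1637))/(-1637)) = 23467 - √(-(-1 + 897076)/1637) = 23467 - √(-1/1637*897075) = 23467 - √(-897075/1637) = 23467 - 45*I*√725191/1637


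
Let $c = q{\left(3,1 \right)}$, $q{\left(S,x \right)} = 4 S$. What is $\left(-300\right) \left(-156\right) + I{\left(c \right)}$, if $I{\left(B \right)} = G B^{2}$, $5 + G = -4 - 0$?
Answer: $45504$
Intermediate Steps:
$c = 12$ ($c = 4 \cdot 3 = 12$)
$G = -9$ ($G = -5 - 4 = -9$)
$I{\left(B \right)} = - 9 B^{2}$
$\left(-300\right) \left(-156\right) + I{\left(c \right)} = \left(-300\right) \left(-156\right) - 9 \cdot 12^{2} = 46800 - 1296 = 45504$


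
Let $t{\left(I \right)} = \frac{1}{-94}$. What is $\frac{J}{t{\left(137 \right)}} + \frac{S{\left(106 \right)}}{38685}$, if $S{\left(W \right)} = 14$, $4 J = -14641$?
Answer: $\frac{26620193023}{77370} \approx 3.4406 \cdot 10^{5}$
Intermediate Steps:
$J = - \frac{14641}{4}$ ($J = \frac{1}{4} \left(-14641\right) = - \frac{14641}{4} \approx -3660.3$)
$t{\left(I \right)} = - \frac{1}{94}$
$\frac{J}{t{\left(137 \right)}} + \frac{S{\left(106 \right)}}{38685} = - \frac{14641}{4 \left(- \frac{1}{94}\right)} + \frac{14}{38685} = \left(- \frac{14641}{4}\right) \left(-94\right) + 14 \cdot \frac{1}{38685} = \frac{688127}{2} + \frac{14}{38685} = \frac{26620193023}{77370}$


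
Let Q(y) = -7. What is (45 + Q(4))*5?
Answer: 190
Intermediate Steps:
(45 + Q(4))*5 = (45 - 7)*5 = 38*5 = 190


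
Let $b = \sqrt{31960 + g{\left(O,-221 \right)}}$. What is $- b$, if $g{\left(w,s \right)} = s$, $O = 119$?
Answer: $- \sqrt{31739} \approx -178.15$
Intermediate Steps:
$b = \sqrt{31739}$ ($b = \sqrt{31960 - 221} = \sqrt{31739} \approx 178.15$)
$- b = - \sqrt{31739}$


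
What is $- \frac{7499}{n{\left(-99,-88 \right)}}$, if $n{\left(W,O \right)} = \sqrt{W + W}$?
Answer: $\frac{7499 i \sqrt{22}}{66} \approx 532.93 i$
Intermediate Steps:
$n{\left(W,O \right)} = \sqrt{2} \sqrt{W}$ ($n{\left(W,O \right)} = \sqrt{2 W} = \sqrt{2} \sqrt{W}$)
$- \frac{7499}{n{\left(-99,-88 \right)}} = - \frac{7499}{\sqrt{2} \sqrt{-99}} = - \frac{7499}{\sqrt{2} \cdot 3 i \sqrt{11}} = - \frac{7499}{3 i \sqrt{22}} = - 7499 \left(- \frac{i \sqrt{22}}{66}\right) = \frac{7499 i \sqrt{22}}{66}$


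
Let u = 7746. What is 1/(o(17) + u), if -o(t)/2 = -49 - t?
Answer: 1/7878 ≈ 0.00012694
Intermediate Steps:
o(t) = 98 + 2*t (o(t) = -2*(-49 - t) = 98 + 2*t)
1/(o(17) + u) = 1/((98 + 2*17) + 7746) = 1/((98 + 34) + 7746) = 1/(132 + 7746) = 1/7878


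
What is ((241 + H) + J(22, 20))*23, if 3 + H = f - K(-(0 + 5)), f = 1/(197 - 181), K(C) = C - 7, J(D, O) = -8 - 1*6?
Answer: 86871/16 ≈ 5429.4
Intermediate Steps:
J(D, O) = -14 (J(D, O) = -8 - 6 = -14)
K(C) = -7 + C
f = 1/16 ≈ 0.062500
H = 145/16 (H = -3 + (1/16 - (-7 - (0 + 5))) = -3 + (1/16 - (-7 - 1*5)) = -3 + (1/16 - (-7 - 5)) = -3 + (1/16 - 1*(-12)) = -3 + (1/16 + 12) = -3 + 193/16 = 145/16 ≈ 9.0625)
((241 + H) + J(22, 20))*23 = ((241 + 145/16) - 14)*23 = (4001/16 - 14)*23 = (3777/16)*23 = 86871/16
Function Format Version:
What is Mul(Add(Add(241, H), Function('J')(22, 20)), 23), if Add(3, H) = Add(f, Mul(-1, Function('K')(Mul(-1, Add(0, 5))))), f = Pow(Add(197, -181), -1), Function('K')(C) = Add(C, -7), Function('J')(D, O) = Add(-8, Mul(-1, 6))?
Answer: Rational(86871, 16) ≈ 5429.4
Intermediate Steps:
Function('J')(D, O) = -14 (Function('J')(D, O) = Add(-8, -6) = -14)
Function('K')(C) = Add(-7, C)
f = Rational(1, 16) (f = Pow(16, -1) = Rational(1, 16) ≈ 0.062500)
H = Rational(145, 16) (H = Add(-3, Add(Rational(1, 16), Mul(-1, Add(-7, Mul(-1, Add(0, 5)))))) = Add(-3, Add(Rational(1, 16), Mul(-1, Add(-7, Mul(-1, 5))))) = Add(-3, Add(Rational(1, 16), Mul(-1, Add(-7, -5)))) = Add(-3, Add(Rational(1, 16), Mul(-1, -12))) = Add(-3, Add(Rational(1, 16), 12)) = Add(-3, Rational(193, 16)) = Rational(145, 16) ≈ 9.0625)
Mul(Add(Add(241, H), Function('J')(22, 20)), 23) = Mul(Add(Add(241, Rational(145, 16)), -14), 23) = Mul(Add(Rational(4001, 16), -14), 23) = Mul(Rational(3777, 16), 23) = Rational(86871, 16)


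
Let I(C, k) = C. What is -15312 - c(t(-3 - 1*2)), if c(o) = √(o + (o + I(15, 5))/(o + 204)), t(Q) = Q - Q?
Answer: -15312 - √85/34 ≈ -15312.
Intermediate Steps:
t(Q) = 0
c(o) = √(o + (15 + o)/(204 + o)) (c(o) = √(o + (o + 15)/(o + 204)) = √(o + (15 + o)/(204 + o)))
-15312 - c(t(-3 - 1*2)) = -15312 - √((15 + 0 + 0*(204 + 0))/(204 + 0)) = -15312 - √((15 + 0 + 0*204)/204) = -15312 - √((15 + 0 + 0)/204) = -15312 - √((1/204)*15) = -15312 - √(5/68) = -15312 - √85/34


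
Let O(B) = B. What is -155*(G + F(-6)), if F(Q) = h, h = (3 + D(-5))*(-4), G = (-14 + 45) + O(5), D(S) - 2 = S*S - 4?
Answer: 10540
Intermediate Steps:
D(S) = -2 + S**2 (D(S) = 2 + (S*S - 4) = 2 + (S**2 - 4) = 2 + (-4 + S**2) = -2 + S**2)
G = 36 (G = (-14 + 45) + 5 = 31 + 5 = 36)
h = -104 (h = (3 + (-2 + (-5)**2))*(-4) = (3 + (-2 + 25))*(-4) = (3 + 23)*(-4) = 26*(-4) = -104)
F(Q) = -104
-155*(G + F(-6)) = -155*(36 - 104) = -155*(-68) = 10540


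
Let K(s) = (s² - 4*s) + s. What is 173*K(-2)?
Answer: 1730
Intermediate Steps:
K(s) = s² - 3*s
173*K(-2) = 173*(-2*(-3 - 2)) = 173*(-2*(-5)) = 173*10 = 1730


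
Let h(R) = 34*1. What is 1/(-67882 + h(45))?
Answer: -1/67848 ≈ -1.4739e-5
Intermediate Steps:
h(R) = 34
1/(-67882 + h(45)) = 1/(-67882 + 34) = 1/(-67848) = -1/67848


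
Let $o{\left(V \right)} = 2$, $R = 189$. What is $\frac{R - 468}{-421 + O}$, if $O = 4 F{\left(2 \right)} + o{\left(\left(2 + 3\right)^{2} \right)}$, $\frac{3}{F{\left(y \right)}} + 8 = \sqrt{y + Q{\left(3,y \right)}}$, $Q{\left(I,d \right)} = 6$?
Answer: $\frac{821655}{1239001} - \frac{837 \sqrt{2}}{1239001} \approx 0.6622$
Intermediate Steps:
$F{\left(y \right)} = \frac{3}{-8 + \sqrt{6 + y}}$ ($F{\left(y \right)} = \frac{3}{-8 + \sqrt{y + 6}} = \frac{3}{-8 + \sqrt{6 + y}}$)
$O = 2 + \frac{12}{-8 + 2 \sqrt{2}}$ ($O = 4 \frac{3}{-8 + \sqrt{6 + 2}} + 2 = 4 \frac{3}{-8 + \sqrt{8}} + 2 = 4 \frac{3}{-8 + 2 \sqrt{2}} + 2 = \frac{12}{-8 + 2 \sqrt{2}} + 2 = 2 + \frac{12}{-8 + 2 \sqrt{2}} \approx -0.32038$)
$\frac{R - 468}{-421 + O} = \frac{189 - 468}{-421 + \left(\frac{2}{7} - \frac{3 \sqrt{2}}{7}\right)} = - \frac{279}{- \frac{2945}{7} - \frac{3 \sqrt{2}}{7}}$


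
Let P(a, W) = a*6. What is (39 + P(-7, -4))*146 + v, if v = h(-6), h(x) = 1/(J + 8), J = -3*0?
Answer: -3503/8 ≈ -437.88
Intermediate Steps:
J = 0
P(a, W) = 6*a
h(x) = 1/8 (h(x) = 1/(0 + 8) = 1/8)
v = 1/8 ≈ 0.12500
(39 + P(-7, -4))*146 + v = (39 + 6*(-7))*146 + 1/8 = (39 - 42)*146 + 1/8 = -3*146 + 1/8 = -438 + 1/8 = -3503/8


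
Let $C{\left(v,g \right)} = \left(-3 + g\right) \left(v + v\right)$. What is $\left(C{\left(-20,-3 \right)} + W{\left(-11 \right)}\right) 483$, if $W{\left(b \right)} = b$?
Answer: $110607$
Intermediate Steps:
$C{\left(v,g \right)} = 2 v \left(-3 + g\right)$ ($C{\left(v,g \right)} = \left(-3 + g\right) 2 v = 2 v \left(-3 + g\right)$)
$\left(C{\left(-20,-3 \right)} + W{\left(-11 \right)}\right) 483 = \left(2 \left(-20\right) \left(-3 - 3\right) - 11\right) 483 = \left(2 \left(-20\right) \left(-6\right) - 11\right) 483 = \left(240 - 11\right) 483 = 229 \cdot 483 = 110607$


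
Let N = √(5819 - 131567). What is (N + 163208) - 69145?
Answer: 94063 + 6*I*√3493 ≈ 94063.0 + 354.61*I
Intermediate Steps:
N = 6*I*√3493 (N = √(-125748) = 6*I*√3493 ≈ 354.61*I)
(N + 163208) - 69145 = (6*I*√3493 + 163208) - 69145 = (163208 + 6*I*√3493) - 69145 = 94063 + 6*I*√3493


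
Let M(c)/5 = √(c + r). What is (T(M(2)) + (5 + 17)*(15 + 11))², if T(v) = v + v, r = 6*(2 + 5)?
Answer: 331584 + 22880*√11 ≈ 4.0747e+5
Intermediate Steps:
r = 42 (r = 6*7 = 42)
M(c) = 5*√(42 + c) (M(c) = 5*√(c + 42) = 5*√(42 + c))
T(v) = 2*v
(T(M(2)) + (5 + 17)*(15 + 11))² = (2*(5*√(42 + 2)) + (5 + 17)*(15 + 11))² = (2*(5*√44) + 22*26)² = (2*(5*(2*√11)) + 572)² = (2*(10*√11) + 572)² = (20*√11 + 572)² = (572 + 20*√11)²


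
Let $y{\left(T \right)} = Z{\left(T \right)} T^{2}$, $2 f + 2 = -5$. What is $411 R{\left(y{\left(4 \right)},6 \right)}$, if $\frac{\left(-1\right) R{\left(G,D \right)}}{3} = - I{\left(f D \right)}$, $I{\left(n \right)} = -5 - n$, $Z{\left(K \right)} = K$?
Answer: $19728$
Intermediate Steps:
$f = - \frac{7}{2}$ ($f = -1 + \frac{1}{2} \left(-5\right) = -1 - \frac{5}{2} = - \frac{7}{2} \approx -3.5$)
$y{\left(T \right)} = T^{3}$ ($y{\left(T \right)} = T T^{2} = T^{3}$)
$R{\left(G,D \right)} = -15 + \frac{21 D}{2}$ ($R{\left(G,D \right)} = - 3 \left(- (-5 - - \frac{7 D}{2})\right) = - 3 \left(- (-5 + \frac{7 D}{2})\right) = - 3 \left(5 - \frac{7 D}{2}\right) = -15 + \frac{21 D}{2}$)
$411 R{\left(y{\left(4 \right)},6 \right)} = 411 \left(-15 + \frac{21}{2} \cdot 6\right) = 411 \left(-15 + 63\right) = 411 \cdot 48 = 19728$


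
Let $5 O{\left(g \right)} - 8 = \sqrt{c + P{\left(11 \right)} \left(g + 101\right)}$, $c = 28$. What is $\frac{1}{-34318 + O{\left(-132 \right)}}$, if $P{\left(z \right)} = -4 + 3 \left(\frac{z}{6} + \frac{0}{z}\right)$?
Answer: $- \frac{343164}{11776153097} - \frac{i \sqrt{74}}{11776153097} \approx -2.9141 \cdot 10^{-5} - 7.3049 \cdot 10^{-10} i$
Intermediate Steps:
$P{\left(z \right)} = -4 + \frac{z}{2}$ ($P{\left(z \right)} = -4 + 3 \left(z \frac{1}{6} + 0\right) = -4 + 3 \left(\frac{z}{6} + 0\right) = -4 + 3 \frac{z}{6} = -4 + \frac{z}{2}$)
$O{\left(g \right)} = \frac{8}{5} + \frac{\sqrt{\frac{359}{2} + \frac{3 g}{2}}}{5}$ ($O{\left(g \right)} = \frac{8}{5} + \frac{\sqrt{28 + \left(-4 + \frac{1}{2} \cdot 11\right) \left(g + 101\right)}}{5} = \frac{8}{5} + \frac{\sqrt{28 + \left(-4 + \frac{11}{2}\right) \left(101 + g\right)}}{5} = \frac{8}{5} + \frac{\sqrt{28 + \frac{3 \left(101 + g\right)}{2}}}{5} = \frac{8}{5} + \frac{\sqrt{28 + \left(\frac{303}{2} + \frac{3 g}{2}\right)}}{5} = \frac{8}{5} + \frac{\sqrt{\frac{359}{2} + \frac{3 g}{2}}}{5}$)
$\frac{1}{-34318 + O{\left(-132 \right)}} = \frac{1}{-34318 + \left(\frac{8}{5} + \frac{\sqrt{718 + 6 \left(-132\right)}}{10}\right)} = \frac{1}{-34318 + \left(\frac{8}{5} + \frac{\sqrt{718 - 792}}{10}\right)} = \frac{1}{-34318 + \left(\frac{8}{5} + \frac{\sqrt{-74}}{10}\right)} = \frac{1}{-34318 + \left(\frac{8}{5} + \frac{i \sqrt{74}}{10}\right)} = \frac{1}{- \frac{171582}{5} + \frac{i \sqrt{74}}{10}}$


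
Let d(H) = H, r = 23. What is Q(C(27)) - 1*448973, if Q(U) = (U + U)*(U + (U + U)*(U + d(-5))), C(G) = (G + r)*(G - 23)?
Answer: 30831027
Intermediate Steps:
C(G) = (-23 + G)*(23 + G) (C(G) = (G + 23)*(G - 23) = (23 + G)*(-23 + G) = (-23 + G)*(23 + G))
Q(U) = 2*U*(U + 2*U*(-5 + U)) (Q(U) = (U + U)*(U + (U + U)*(U - 5)) = (2*U)*(U + (2*U)*(-5 + U)) = (2*U)*(U + 2*U*(-5 + U)) = 2*U*(U + 2*U*(-5 + U)))
Q(C(27)) - 1*448973 = (-529 + 27²)²*(-18 + 4*(-529 + 27²)) - 1*448973 = (-529 + 729)²*(-18 + 4*(-529 + 729)) - 448973 = 200²*(-18 + 4*200) - 448973 = 40000*(-18 + 800) - 448973 = 40000*782 - 448973 = 31280000 - 448973 = 30831027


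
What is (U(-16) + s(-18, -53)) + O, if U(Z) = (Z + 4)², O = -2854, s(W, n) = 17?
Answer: -2693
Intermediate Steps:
U(Z) = (4 + Z)²
(U(-16) + s(-18, -53)) + O = ((4 - 16)² + 17) - 2854 = ((-12)² + 17) - 2854 = (144 + 17) - 2854 = 161 - 2854 = -2693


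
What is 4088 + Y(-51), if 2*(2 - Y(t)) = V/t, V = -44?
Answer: 208568/51 ≈ 4089.6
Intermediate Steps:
Y(t) = 2 + 22/t (Y(t) = 2 - (-22)/t = 2 + 22/t)
4088 + Y(-51) = 4088 + (2 + 22/(-51)) = 4088 + (2 + 22*(-1/51)) = 4088 + (2 - 22/51) = 4088 + 80/51 = 208568/51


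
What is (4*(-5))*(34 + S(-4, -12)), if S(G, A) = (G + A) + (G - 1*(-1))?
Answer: -300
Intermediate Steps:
S(G, A) = 1 + A + 2*G (S(G, A) = (A + G) + (G + 1) = (A + G) + (1 + G) = 1 + A + 2*G)
(4*(-5))*(34 + S(-4, -12)) = (4*(-5))*(34 + (1 - 12 + 2*(-4))) = -20*(34 + (1 - 12 - 8)) = -20*(34 - 19) = -20*15 = -300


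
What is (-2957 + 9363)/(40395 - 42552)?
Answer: -6406/2157 ≈ -2.9699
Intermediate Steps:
(-2957 + 9363)/(40395 - 42552) = 6406/(-2157) = 6406*(-1/2157) = -6406/2157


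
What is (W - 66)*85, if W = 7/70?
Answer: -11203/2 ≈ -5601.5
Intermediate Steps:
W = ⅒ (W = 7*(1/70) = ⅒ ≈ 0.10000)
(W - 66)*85 = (⅒ - 66)*85 = -659/10*85 = -11203/2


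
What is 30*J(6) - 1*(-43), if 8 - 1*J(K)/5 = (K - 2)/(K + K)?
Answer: 1193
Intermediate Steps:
J(K) = 40 - 5*(-2 + K)/(2*K) (J(K) = 40 - 5*(K - 2)/(K + K) = 40 - 5*(-2 + K)/(2*K))
30*J(6) - 1*(-43) = 30*(75/2 + 5/6) - 1*(-43) = 30*(75/2 + 5*(1/6)) + 43 = 30*(75/2 + 5/6) + 43 = 30*(115/3) + 43 = 1150 + 43 = 1193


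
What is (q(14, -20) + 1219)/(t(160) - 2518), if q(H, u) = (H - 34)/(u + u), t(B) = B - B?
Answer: -2439/5036 ≈ -0.48431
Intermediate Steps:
t(B) = 0
q(H, u) = (-34 + H)/(2*u) (q(H, u) = (-34 + H)/((2*u)) = (-34 + H)*(1/(2*u)) = (-34 + H)/(2*u))
(q(14, -20) + 1219)/(t(160) - 2518) = ((1/2)*(-34 + 14)/(-20) + 1219)/(0 - 2518) = ((1/2)*(-1/20)*(-20) + 1219)/(-2518) = (1/2 + 1219)*(-1/2518) = (2439/2)*(-1/2518) = -2439/5036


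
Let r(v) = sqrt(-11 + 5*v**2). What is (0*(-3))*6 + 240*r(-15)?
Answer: 240*sqrt(1114) ≈ 8010.4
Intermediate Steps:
(0*(-3))*6 + 240*r(-15) = (0*(-3))*6 + 240*sqrt(-11 + 5*(-15)**2) = 0*6 + 240*sqrt(-11 + 5*225) = 0 + 240*sqrt(-11 + 1125) = 0 + 240*sqrt(1114) = 240*sqrt(1114)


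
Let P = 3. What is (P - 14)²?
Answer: 121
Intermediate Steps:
(P - 14)² = (3 - 14)² = (-11)² = 121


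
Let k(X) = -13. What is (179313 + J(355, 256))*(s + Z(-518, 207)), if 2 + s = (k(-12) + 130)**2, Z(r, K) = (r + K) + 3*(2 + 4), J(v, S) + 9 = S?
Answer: 2405026640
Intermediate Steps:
J(v, S) = -9 + S
Z(r, K) = 18 + K + r (Z(r, K) = (K + r) + 3*6 = (K + r) + 18 = 18 + K + r)
s = 13687 (s = -2 + (-13 + 130)**2 = -2 + 117**2 = -2 + 13689 = 13687)
(179313 + J(355, 256))*(s + Z(-518, 207)) = (179313 + (-9 + 256))*(13687 + (18 + 207 - 518)) = (179313 + 247)*(13687 - 293) = 179560*13394 = 2405026640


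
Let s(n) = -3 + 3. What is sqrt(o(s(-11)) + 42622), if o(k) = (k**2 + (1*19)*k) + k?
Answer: sqrt(42622) ≈ 206.45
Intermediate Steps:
s(n) = 0
o(k) = k**2 + 20*k (o(k) = (k**2 + 19*k) + k = k**2 + 20*k)
sqrt(o(s(-11)) + 42622) = sqrt(0*(20 + 0) + 42622) = sqrt(0*20 + 42622) = sqrt(0 + 42622) = sqrt(42622)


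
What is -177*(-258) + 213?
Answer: 45879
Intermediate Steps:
-177*(-258) + 213 = 45666 + 213 = 45879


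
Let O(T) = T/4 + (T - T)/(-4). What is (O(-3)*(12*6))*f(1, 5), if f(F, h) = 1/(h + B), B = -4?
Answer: -54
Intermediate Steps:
f(F, h) = 1/(-4 + h) (f(F, h) = 1/(h - 4) = 1/(-4 + h))
O(T) = T/4 (O(T) = T*(¼) + 0*(-¼) = T/4 + 0 = T/4)
(O(-3)*(12*6))*f(1, 5) = (((¼)*(-3))*(12*6))/(-4 + 5) = -¾*72/1 = -54*1 = -54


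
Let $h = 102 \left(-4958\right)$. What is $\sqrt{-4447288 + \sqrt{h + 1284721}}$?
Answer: $\sqrt{-4447288 + \sqrt{779005}} \approx 2108.6 i$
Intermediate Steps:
$h = -505716$
$\sqrt{-4447288 + \sqrt{h + 1284721}} = \sqrt{-4447288 + \sqrt{-505716 + 1284721}} = \sqrt{-4447288 + \sqrt{779005}}$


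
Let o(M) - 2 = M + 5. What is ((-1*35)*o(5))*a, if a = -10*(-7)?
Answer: -29400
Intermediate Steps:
o(M) = 7 + M (o(M) = 2 + (M + 5) = 2 + (5 + M) = 7 + M)
a = 70
((-1*35)*o(5))*a = ((-1*35)*(7 + 5))*70 = -35*12*70 = -420*70 = -29400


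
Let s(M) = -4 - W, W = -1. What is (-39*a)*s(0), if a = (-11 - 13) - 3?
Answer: -3159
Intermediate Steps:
a = -27 (a = -24 - 3 = -27)
s(M) = -3 (s(M) = -4 - 1*(-1) = -4 + 1 = -3)
(-39*a)*s(0) = -39*(-27)*(-3) = 1053*(-3) = -3159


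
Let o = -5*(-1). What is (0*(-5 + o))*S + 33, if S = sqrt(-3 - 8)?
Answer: 33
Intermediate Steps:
S = I*sqrt(11) (S = sqrt(-11) = I*sqrt(11) ≈ 3.3166*I)
o = 5
(0*(-5 + o))*S + 33 = (0*(-5 + 5))*(I*sqrt(11)) + 33 = (0*0)*(I*sqrt(11)) + 33 = 0*(I*sqrt(11)) + 33 = 0 + 33 = 33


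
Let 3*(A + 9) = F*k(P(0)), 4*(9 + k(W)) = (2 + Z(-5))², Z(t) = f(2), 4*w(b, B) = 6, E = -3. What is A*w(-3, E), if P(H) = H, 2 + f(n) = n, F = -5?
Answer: 13/2 ≈ 6.5000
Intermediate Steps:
f(n) = -2 + n
w(b, B) = 3/2 (w(b, B) = (¼)*6 = 3/2)
Z(t) = 0 (Z(t) = -2 + 2 = 0)
k(W) = -8 (k(W) = -9 + (2 + 0)²/4 = -9 + (¼)*2² = -9 + (¼)*4 = -9 + 1 = -8)
A = 13/3 (A = -9 + (-5*(-8))/3 = -9 + (⅓)*40 = -9 + 40/3 = 13/3 ≈ 4.3333)
A*w(-3, E) = (13/3)*(3/2) = 13/2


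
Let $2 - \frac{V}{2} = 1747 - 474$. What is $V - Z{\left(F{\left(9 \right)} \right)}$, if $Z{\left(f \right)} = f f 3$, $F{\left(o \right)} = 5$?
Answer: $-2617$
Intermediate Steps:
$Z{\left(f \right)} = 3 f^{2}$ ($Z{\left(f \right)} = f^{2} \cdot 3 = 3 f^{2}$)
$V = -2542$ ($V = 4 - 2 \left(1747 - 474\right) = 4 - 2546 = -2542$)
$V - Z{\left(F{\left(9 \right)} \right)} = -2542 - 3 \cdot 5^{2} = -2542 - 3 \cdot 25 = -2542 - 75 = -2617$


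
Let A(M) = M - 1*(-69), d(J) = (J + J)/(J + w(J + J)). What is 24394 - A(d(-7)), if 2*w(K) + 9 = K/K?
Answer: 267561/11 ≈ 24324.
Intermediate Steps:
w(K) = -4 (w(K) = -9/2 + (K/K)/2 = -9/2 + (½)*1 = -9/2 + ½ = -4)
d(J) = 2*J/(-4 + J) (d(J) = (J + J)/(J - 4) = (2*J)/(-4 + J) = 2*J/(-4 + J))
A(M) = 69 + M (A(M) = M + 69 = 69 + M)
24394 - A(d(-7)) = 24394 - (69 + 2*(-7)/(-4 - 7)) = 24394 - (69 + 2*(-7)/(-11)) = 24394 - (69 + 2*(-7)*(-1/11)) = 24394 - (69 + 14/11) = 24394 - 1*773/11 = 24394 - 773/11 = 267561/11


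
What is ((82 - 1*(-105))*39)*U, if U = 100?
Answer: 729300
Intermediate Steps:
((82 - 1*(-105))*39)*U = ((82 - 1*(-105))*39)*100 = ((82 + 105)*39)*100 = (187*39)*100 = 7293*100 = 729300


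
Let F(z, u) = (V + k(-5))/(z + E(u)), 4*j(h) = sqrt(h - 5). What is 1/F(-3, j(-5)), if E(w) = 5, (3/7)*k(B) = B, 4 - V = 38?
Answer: -6/137 ≈ -0.043796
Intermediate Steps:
V = -34 (V = 4 - 1*38 = 4 - 38 = -34)
k(B) = 7*B/3
j(h) = sqrt(-5 + h)/4 (j(h) = sqrt(h - 5)/4 = sqrt(-5 + h)/4)
F(z, u) = -137/(3*(5 + z)) (F(z, u) = (-34 + (7/3)*(-5))/(z + 5) = (-34 - 35/3)/(5 + z) = -137/(3*(5 + z)))
1/F(-3, j(-5)) = 1/(-137/(15 + 3*(-3))) = 1/(-137/(15 - 9)) = 1/(-137/6) = -6/137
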